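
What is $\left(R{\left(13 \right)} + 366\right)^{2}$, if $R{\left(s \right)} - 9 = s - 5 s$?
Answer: $104329$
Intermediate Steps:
$R{\left(s \right)} = 9 - 4 s$ ($R{\left(s \right)} = 9 + \left(s - 5 s\right) = 9 - 4 s$)
$\left(R{\left(13 \right)} + 366\right)^{2} = \left(\left(9 - 52\right) + 366\right)^{2} = \left(-43 + 366\right)^{2} = 323^{2} = 104329$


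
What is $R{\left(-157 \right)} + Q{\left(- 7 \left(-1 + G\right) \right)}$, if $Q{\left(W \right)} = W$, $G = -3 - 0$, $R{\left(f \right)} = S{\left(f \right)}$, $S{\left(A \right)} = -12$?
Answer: $16$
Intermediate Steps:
$R{\left(f \right)} = -12$
$G = -3$ ($G = -3 + 0 = -3$)
$R{\left(-157 \right)} + Q{\left(- 7 \left(-1 + G\right) \right)} = -12 - 7 \left(-1 - 3\right) = -12 - -28 = -12 + 28 = 16$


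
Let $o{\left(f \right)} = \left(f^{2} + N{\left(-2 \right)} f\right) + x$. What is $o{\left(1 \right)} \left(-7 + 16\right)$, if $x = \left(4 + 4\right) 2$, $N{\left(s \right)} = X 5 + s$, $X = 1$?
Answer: $180$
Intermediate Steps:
$N{\left(s \right)} = 5 + s$ ($N{\left(s \right)} = 1 \cdot 5 + s = 5 + s$)
$x = 16$ ($x = 8 \cdot 2 = 16$)
$o{\left(f \right)} = 16 + f^{2} + 3 f$ ($o{\left(f \right)} = \left(f^{2} + \left(5 - 2\right) f\right) + 16 = \left(f^{2} + 3 f\right) + 16 = 16 + f^{2} + 3 f$)
$o{\left(1 \right)} \left(-7 + 16\right) = \left(16 + 1^{2} + 3 \cdot 1\right) \left(-7 + 16\right) = \left(16 + 1 + 3\right) 9 = 20 \cdot 9 = 180$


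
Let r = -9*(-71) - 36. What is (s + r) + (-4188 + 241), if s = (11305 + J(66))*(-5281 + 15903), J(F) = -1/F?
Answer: 3962580767/33 ≈ 1.2008e+8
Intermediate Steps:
s = 3962691119/33 (s = (11305 - 1/66)*(-5281 + 15903) = (11305 - 1*1/66)*10622 = (11305 - 1/66)*10622 = (746129/66)*10622 = 3962691119/33 ≈ 1.2008e+8)
r = 603 (r = 639 - 36 = 603)
(s + r) + (-4188 + 241) = (3962691119/33 + 603) + (-4188 + 241) = 3962711018/33 - 3947 = 3962580767/33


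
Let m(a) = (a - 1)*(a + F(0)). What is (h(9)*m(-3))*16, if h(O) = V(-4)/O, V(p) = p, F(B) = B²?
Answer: -256/3 ≈ -85.333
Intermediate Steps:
m(a) = a*(-1 + a) (m(a) = (a - 1)*(a + 0²) = (-1 + a)*(a + 0) = (-1 + a)*a = a*(-1 + a))
h(O) = -4/O
(h(9)*m(-3))*16 = ((-4/9)*(-3*(-1 - 3)))*16 = ((-4*⅑)*(-3*(-4)))*16 = -4/9*12*16 = -16/3*16 = -256/3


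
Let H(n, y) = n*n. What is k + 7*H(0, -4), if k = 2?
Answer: 2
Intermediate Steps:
H(n, y) = n²
k + 7*H(0, -4) = 2 + 7*0² = 2 + 7*0 = 2 + 0 = 2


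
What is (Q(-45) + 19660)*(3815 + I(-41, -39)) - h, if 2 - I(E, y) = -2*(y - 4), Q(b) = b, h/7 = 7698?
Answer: 73129679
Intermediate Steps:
h = 53886 (h = 7*7698 = 53886)
I(E, y) = -6 + 2*y (I(E, y) = 2 - (-2)*(y - 4) = 2 - (-2)*(-4 + y) = 2 - (8 - 2*y) = 2 + (-8 + 2*y) = -6 + 2*y)
(Q(-45) + 19660)*(3815 + I(-41, -39)) - h = (-45 + 19660)*(3815 + (-6 + 2*(-39))) - 1*53886 = 19615*(3815 + (-6 - 78)) - 53886 = 19615*(3815 - 84) - 53886 = 19615*3731 - 53886 = 73183565 - 53886 = 73129679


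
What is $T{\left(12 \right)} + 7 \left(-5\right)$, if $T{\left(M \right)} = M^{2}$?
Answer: $109$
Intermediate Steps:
$T{\left(12 \right)} + 7 \left(-5\right) = 12^{2} + 7 \left(-5\right) = 144 - 35 = 109$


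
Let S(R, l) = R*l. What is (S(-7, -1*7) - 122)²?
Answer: 5329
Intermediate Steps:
(S(-7, -1*7) - 122)² = (-(-7)*7 - 122)² = (-7*(-7) - 122)² = (49 - 122)² = (-73)² = 5329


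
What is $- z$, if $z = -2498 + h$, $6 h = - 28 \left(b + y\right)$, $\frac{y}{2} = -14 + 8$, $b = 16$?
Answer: $\frac{7550}{3} \approx 2516.7$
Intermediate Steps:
$y = -12$ ($y = 2 \left(-14 + 8\right) = 2 \left(-6\right) = -12$)
$h = - \frac{56}{3}$ ($h = \frac{\left(-28\right) \left(16 - 12\right)}{6} = \frac{\left(-28\right) 4}{6} = \frac{1}{6} \left(-112\right) = - \frac{56}{3} \approx -18.667$)
$z = - \frac{7550}{3}$ ($z = -2498 - \frac{56}{3} = - \frac{7550}{3} \approx -2516.7$)
$- z = \left(-1\right) \left(- \frac{7550}{3}\right) = \frac{7550}{3}$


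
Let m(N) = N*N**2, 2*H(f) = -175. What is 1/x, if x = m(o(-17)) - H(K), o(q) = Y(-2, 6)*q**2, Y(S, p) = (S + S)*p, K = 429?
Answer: -2/667355507537 ≈ -2.9969e-12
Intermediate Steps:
Y(S, p) = 2*S*p (Y(S, p) = (2*S)*p = 2*S*p)
H(f) = -175/2 (H(f) = (1/2)*(-175) = -175/2)
o(q) = -24*q**2 (o(q) = (2*(-2)*6)*q**2 = -24*q**2)
m(N) = N**3
x = -667355507537/2 (x = (-24*(-17)**2)**3 - 1*(-175/2) = (-24*289)**3 + 175/2 = (-6936)**3 + 175/2 = -333677753856 + 175/2 = -667355507537/2 ≈ -3.3368e+11)
1/x = 1/(-667355507537/2) = -2/667355507537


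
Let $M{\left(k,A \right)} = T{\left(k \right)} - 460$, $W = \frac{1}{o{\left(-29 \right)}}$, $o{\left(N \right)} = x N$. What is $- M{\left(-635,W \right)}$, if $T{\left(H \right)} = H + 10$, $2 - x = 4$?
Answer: $1085$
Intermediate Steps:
$x = -2$ ($x = 2 - 4 = -2$)
$o{\left(N \right)} = - 2 N$
$W = \frac{1}{58}$ ($W = \frac{1}{\left(-2\right) \left(-29\right)} = \frac{1}{58} \approx 0.017241$)
$T{\left(H \right)} = 10 + H$
$M{\left(k,A \right)} = -450 + k$ ($M{\left(k,A \right)} = \left(10 + k\right) - 460 = -450 + k$)
$- M{\left(-635,W \right)} = - (-450 - 635) = \left(-1\right) \left(-1085\right) = 1085$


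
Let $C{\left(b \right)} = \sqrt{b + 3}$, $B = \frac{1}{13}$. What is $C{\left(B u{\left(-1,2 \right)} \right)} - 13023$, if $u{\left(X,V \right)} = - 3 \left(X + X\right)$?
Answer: $-13023 + \frac{3 \sqrt{65}}{13} \approx -13021.0$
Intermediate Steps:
$u{\left(X,V \right)} = - 6 X$ ($u{\left(X,V \right)} = - 3 \cdot 2 X = - 6 X$)
$B = \frac{1}{13} \approx 0.076923$
$C{\left(b \right)} = \sqrt{3 + b}$
$C{\left(B u{\left(-1,2 \right)} \right)} - 13023 = \sqrt{3 + \frac{\left(-6\right) \left(-1\right)}{13}} - 13023 = \sqrt{3 + \frac{1}{13} \cdot 6} - 13023 = \sqrt{3 + \frac{6}{13}} - 13023 = \sqrt{\frac{45}{13}} - 13023 = \frac{3 \sqrt{65}}{13} - 13023 = -13023 + \frac{3 \sqrt{65}}{13}$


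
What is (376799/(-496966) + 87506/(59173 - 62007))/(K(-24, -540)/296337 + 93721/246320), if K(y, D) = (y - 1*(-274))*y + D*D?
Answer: -30113532940928494760/1279584951971866761 ≈ -23.534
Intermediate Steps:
K(y, D) = D**2 + y*(274 + y) (K(y, D) = (y + 274)*y + D**2 = (274 + y)*y + D**2 = y*(274 + y) + D**2 = D**2 + y*(274 + y))
(376799/(-496966) + 87506/(59173 - 62007))/(K(-24, -540)/296337 + 93721/246320) = (376799/(-496966) + 87506/(59173 - 62007))/(((-540)**2 + (-24)**2 + 274*(-24))/296337 + 93721/246320) = (376799*(-1/496966) + 87506/(-2834))/((291600 + 576 - 6576)*(1/296337) + 93721*(1/246320)) = (-376799/496966 + 87506*(-1/2834))/(285600*(1/296337) + 93721/246320) = (-376799/496966 - 43753/1417)/(95200/98779 + 93721/246320) = -22277677581/(704200822*32707330659/24331243280) = -22277677581/704200822*24331243280/32707330659 = -30113532940928494760/1279584951971866761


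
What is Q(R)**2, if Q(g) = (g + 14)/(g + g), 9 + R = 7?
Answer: 9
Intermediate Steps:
R = -2 (R = -9 + 7 = -2)
Q(g) = (14 + g)/(2*g) (Q(g) = (14 + g)/((2*g)) = (14 + g)*(1/(2*g)) = (14 + g)/(2*g))
Q(R)**2 = ((1/2)*(14 - 2)/(-2))**2 = ((1/2)*(-1/2)*12)**2 = (-3)**2 = 9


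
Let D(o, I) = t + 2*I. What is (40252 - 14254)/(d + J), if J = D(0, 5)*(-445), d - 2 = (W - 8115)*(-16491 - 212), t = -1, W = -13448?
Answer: 4333/60027131 ≈ 7.2184e-5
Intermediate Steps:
D(o, I) = -1 + 2*I
d = 360166791 (d = 2 + (-13448 - 8115)*(-16491 - 212) = 2 - 21563*(-16703) = 2 + 360166789 = 360166791)
J = -4005 (J = (-1 + 2*5)*(-445) = (-1 + 10)*(-445) = 9*(-445) = -4005)
(40252 - 14254)/(d + J) = (40252 - 14254)/(360166791 - 4005) = 25998/360162786 = 25998*(1/360162786) = 4333/60027131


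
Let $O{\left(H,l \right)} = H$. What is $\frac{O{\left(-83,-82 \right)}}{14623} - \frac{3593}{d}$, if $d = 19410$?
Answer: $- \frac{54151469}{283832430} \approx -0.19079$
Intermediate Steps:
$\frac{O{\left(-83,-82 \right)}}{14623} - \frac{3593}{d} = - \frac{83}{14623} - \frac{3593}{19410} = - \frac{54151469}{283832430}$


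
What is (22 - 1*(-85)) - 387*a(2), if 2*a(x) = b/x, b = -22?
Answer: 4471/2 ≈ 2235.5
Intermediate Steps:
a(x) = -11/x (a(x) = (-22/x)/2 = -11/x)
(22 - 1*(-85)) - 387*a(2) = (22 - 1*(-85)) - (-4257)/2 = (22 + 85) - (-4257)/2 = 107 - 387*(-11/2) = 107 + 4257/2 = 4471/2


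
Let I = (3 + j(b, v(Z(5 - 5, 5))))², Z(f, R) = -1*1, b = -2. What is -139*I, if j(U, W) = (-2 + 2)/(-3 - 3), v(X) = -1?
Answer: -1251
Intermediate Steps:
Z(f, R) = -1
j(U, W) = 0 (j(U, W) = 0/(-6) = 0*(-⅙) = 0)
I = 9 (I = (3 + 0)² = 3² = 9)
-139*I = -139*9 = -1251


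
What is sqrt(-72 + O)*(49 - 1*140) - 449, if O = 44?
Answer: -449 - 182*I*sqrt(7) ≈ -449.0 - 481.53*I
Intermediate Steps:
sqrt(-72 + O)*(49 - 1*140) - 449 = sqrt(-72 + 44)*(49 - 1*140) - 449 = sqrt(-28)*(49 - 140) - 449 = (2*I*sqrt(7))*(-91) - 449 = -182*I*sqrt(7) - 449 = -449 - 182*I*sqrt(7)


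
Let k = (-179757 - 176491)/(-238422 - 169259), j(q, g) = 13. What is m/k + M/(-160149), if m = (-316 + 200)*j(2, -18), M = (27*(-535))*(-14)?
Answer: -8210743197691/4754396746 ≈ -1727.0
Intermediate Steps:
k = 356248/407681 (k = -356248/(-407681) = -356248*(-1/407681) = 356248/407681 ≈ 0.87384)
M = 202230 (M = -14445*(-14) = 202230)
m = -1508 (m = (-316 + 200)*13 = -116*13 = -1508)
m/k + M/(-160149) = -1508/356248/407681 + 202230/(-160149) = -1508*407681/356248 + 202230*(-1/160149) = -153695737/89062 - 67410/53383 = -8210743197691/4754396746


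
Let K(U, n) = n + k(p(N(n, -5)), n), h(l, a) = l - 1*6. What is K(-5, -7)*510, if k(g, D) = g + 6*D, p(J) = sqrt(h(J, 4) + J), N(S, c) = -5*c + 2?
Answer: -24990 + 2040*sqrt(3) ≈ -21457.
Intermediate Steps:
h(l, a) = -6 + l (h(l, a) = l - 6 = -6 + l)
N(S, c) = 2 - 5*c
p(J) = sqrt(-6 + 2*J) (p(J) = sqrt((-6 + J) + J) = sqrt(-6 + 2*J))
K(U, n) = 4*sqrt(3) + 7*n (K(U, n) = n + (sqrt(-6 + 2*(2 - 5*(-5))) + 6*n) = n + (sqrt(-6 + 2*(2 + 25)) + 6*n) = n + (sqrt(-6 + 2*27) + 6*n) = n + (sqrt(-6 + 54) + 6*n) = n + (sqrt(48) + 6*n) = n + (4*sqrt(3) + 6*n) = 4*sqrt(3) + 7*n)
K(-5, -7)*510 = (4*sqrt(3) + 7*(-7))*510 = (4*sqrt(3) - 49)*510 = (-49 + 4*sqrt(3))*510 = -24990 + 2040*sqrt(3)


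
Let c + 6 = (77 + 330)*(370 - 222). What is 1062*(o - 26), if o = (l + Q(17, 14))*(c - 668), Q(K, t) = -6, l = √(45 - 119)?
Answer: -379556676 + 63254844*I*√74 ≈ -3.7956e+8 + 5.4414e+8*I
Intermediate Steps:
l = I*√74 (l = √(-74) = I*√74 ≈ 8.6023*I)
c = 60230 (c = -6 + (77 + 330)*(370 - 222) = -6 + 407*148 = -6 + 60236 = 60230)
o = -357372 + 59562*I*√74 (o = (I*√74 - 6)*(60230 - 668) = (-6 + I*√74)*59562 = -357372 + 59562*I*√74 ≈ -3.5737e+5 + 5.1237e+5*I)
1062*(o - 26) = 1062*((-357372 + 59562*I*√74) - 26) = 1062*(-357398 + 59562*I*√74) = -379556676 + 63254844*I*√74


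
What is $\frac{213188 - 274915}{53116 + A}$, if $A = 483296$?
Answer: $- \frac{61727}{536412} \approx -0.11507$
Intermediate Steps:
$\frac{213188 - 274915}{53116 + A} = \frac{213188 - 274915}{53116 + 483296} = - \frac{61727}{536412}$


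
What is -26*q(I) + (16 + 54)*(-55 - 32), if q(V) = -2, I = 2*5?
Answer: -6038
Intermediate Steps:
I = 10
-26*q(I) + (16 + 54)*(-55 - 32) = -26*(-2) + (16 + 54)*(-55 - 32) = 52 + 70*(-87) = 52 - 6090 = -6038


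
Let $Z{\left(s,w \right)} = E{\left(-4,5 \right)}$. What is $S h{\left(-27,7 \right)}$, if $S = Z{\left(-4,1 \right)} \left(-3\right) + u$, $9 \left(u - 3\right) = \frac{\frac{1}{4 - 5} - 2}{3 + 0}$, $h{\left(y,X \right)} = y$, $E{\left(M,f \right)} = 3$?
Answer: $165$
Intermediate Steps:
$Z{\left(s,w \right)} = 3$
$u = \frac{26}{9}$ ($u = 3 + \frac{\left(\frac{1}{4 - 5} - 2\right) \frac{1}{3 + 0}}{9} = 3 + \frac{\left(\frac{1}{-1} - 2\right) \frac{1}{3}}{9} = 3 + \frac{\left(-1 - 2\right) \frac{1}{3}}{9} = 3 + \frac{\left(-3\right) \frac{1}{3}}{9} = 3 + \frac{1}{9} \left(-1\right) = 3 - \frac{1}{9} = \frac{26}{9} \approx 2.8889$)
$S = - \frac{55}{9}$ ($S = 3 \left(-3\right) + \frac{26}{9} = -9 + \frac{26}{9} = - \frac{55}{9} \approx -6.1111$)
$S h{\left(-27,7 \right)} = \left(- \frac{55}{9}\right) \left(-27\right) = 165$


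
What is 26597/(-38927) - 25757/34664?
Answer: -274943021/192766504 ≈ -1.4263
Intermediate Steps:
26597/(-38927) - 25757/34664 = 26597*(-1/38927) - 25757*1/34664 = -26597/38927 - 25757/34664 = -274943021/192766504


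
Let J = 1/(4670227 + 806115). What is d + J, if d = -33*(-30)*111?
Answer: 601795222381/5476342 ≈ 1.0989e+5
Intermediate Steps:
J = 1/5476342 ≈ 1.8260e-7
d = 109890 (d = 990*111 = 109890)
d + J = 109890 + 1/5476342 = 601795222381/5476342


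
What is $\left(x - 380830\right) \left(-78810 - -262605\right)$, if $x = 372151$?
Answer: $-1595156805$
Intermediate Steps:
$\left(x - 380830\right) \left(-78810 - -262605\right) = \left(372151 - 380830\right) \left(-78810 - -262605\right) = - 8679 \left(-78810 + 262605\right) = \left(-8679\right) 183795 = -1595156805$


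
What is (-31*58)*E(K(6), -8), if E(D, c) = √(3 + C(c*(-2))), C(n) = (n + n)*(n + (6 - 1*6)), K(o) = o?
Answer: -1798*√515 ≈ -40803.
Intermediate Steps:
C(n) = 2*n² (C(n) = (2*n)*(n + (6 - 6)) = (2*n)*(n + 0) = (2*n)*n = 2*n²)
E(D, c) = √(3 + 8*c²) (E(D, c) = √(3 + 2*(c*(-2))²) = √(3 + 2*(-2*c)²) = √(3 + 2*(4*c²)) = √(3 + 8*c²))
(-31*58)*E(K(6), -8) = (-31*58)*√(3 + 8*(-8)²) = -1798*√(3 + 8*64) = -1798*√(3 + 512) = -1798*√515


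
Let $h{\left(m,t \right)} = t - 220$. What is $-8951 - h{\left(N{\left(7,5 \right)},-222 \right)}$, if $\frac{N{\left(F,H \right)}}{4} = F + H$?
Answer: $-8509$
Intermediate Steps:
$N{\left(F,H \right)} = 4 F + 4 H$ ($N{\left(F,H \right)} = 4 \left(F + H\right) = 4 F + 4 H$)
$h{\left(m,t \right)} = -220 + t$
$-8951 - h{\left(N{\left(7,5 \right)},-222 \right)} = -8951 - \left(-220 - 222\right) = -8951 - -442 = -8951 + 442 = -8509$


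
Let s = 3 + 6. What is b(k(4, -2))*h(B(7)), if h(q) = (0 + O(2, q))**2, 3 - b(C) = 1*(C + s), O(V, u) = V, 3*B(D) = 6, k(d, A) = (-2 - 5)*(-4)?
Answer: -136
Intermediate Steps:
s = 9
k(d, A) = 28 (k(d, A) = -7*(-4) = 28)
B(D) = 2 (B(D) = (1/3)*6 = 2)
b(C) = -6 - C (b(C) = 3 - (C + 9) = 3 - (9 + C) = 3 + (-9 - C) = -6 - C)
h(q) = 4 (h(q) = (0 + 2)**2 = 2**2 = 4)
b(k(4, -2))*h(B(7)) = (-6 - 1*28)*4 = (-6 - 28)*4 = -34*4 = -136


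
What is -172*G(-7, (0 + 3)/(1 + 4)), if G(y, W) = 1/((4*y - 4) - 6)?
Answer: 86/19 ≈ 4.5263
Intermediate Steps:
G(y, W) = 1/(-10 + 4*y) (G(y, W) = 1/((-4 + 4*y) - 6) = 1/(-10 + 4*y))
-172*G(-7, (0 + 3)/(1 + 4)) = -86/(-5 + 2*(-7)) = -86/(-5 - 14) = -86/(-19) = -86*(-1)/19 = -172*(-1/38) = 86/19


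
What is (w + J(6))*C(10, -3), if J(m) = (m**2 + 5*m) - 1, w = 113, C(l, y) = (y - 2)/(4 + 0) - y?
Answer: 623/2 ≈ 311.50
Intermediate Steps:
C(l, y) = -1/2 - 3*y/4 (C(l, y) = (-2 + y)/4 - y = (-2 + y)*(1/4) - y = (-1/2 + y/4) - y = -1/2 - 3*y/4)
J(m) = -1 + m**2 + 5*m
(w + J(6))*C(10, -3) = (113 + (-1 + 6**2 + 5*6))*(-1/2 - 3/4*(-3)) = (113 + (-1 + 36 + 30))*(-1/2 + 9/4) = (113 + 65)*(7/4) = 178*(7/4) = 623/2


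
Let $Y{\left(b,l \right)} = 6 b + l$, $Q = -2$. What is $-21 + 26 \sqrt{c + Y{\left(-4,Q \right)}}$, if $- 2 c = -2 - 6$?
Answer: $-21 + 26 i \sqrt{22} \approx -21.0 + 121.95 i$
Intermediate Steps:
$c = 4$ ($c = - \frac{-2 - 6}{2} = \left(- \frac{1}{2}\right) \left(-8\right) = 4$)
$Y{\left(b,l \right)} = l + 6 b$
$-21 + 26 \sqrt{c + Y{\left(-4,Q \right)}} = -21 + 26 \sqrt{4 + \left(-2 + 6 \left(-4\right)\right)} = -21 + 26 \sqrt{4 - 26} = -21 + 26 \sqrt{-22} = -21 + 26 i \sqrt{22}$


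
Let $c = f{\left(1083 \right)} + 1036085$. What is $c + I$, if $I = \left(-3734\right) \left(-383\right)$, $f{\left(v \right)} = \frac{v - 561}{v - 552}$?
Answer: $\frac{145506271}{59} \approx 2.4662 \cdot 10^{6}$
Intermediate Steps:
$f{\left(v \right)} = \frac{-561 + v}{-552 + v}$
$I = 1430122$
$c = \frac{61129073}{59}$ ($c = \frac{-561 + 1083}{-552 + 1083} + 1036085 = \frac{1}{531} \cdot 522 + 1036085 = \frac{58}{59} + 1036085 = \frac{61129073}{59} \approx 1.0361 \cdot 10^{6}$)
$c + I = \frac{61129073}{59} + 1430122 = \frac{145506271}{59}$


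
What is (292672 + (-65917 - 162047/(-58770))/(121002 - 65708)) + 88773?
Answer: 1239550623629057/3249628380 ≈ 3.8144e+5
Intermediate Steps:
(292672 + (-65917 - 162047/(-58770))/(121002 - 65708)) + 88773 = (292672 + (-65917 - 162047*(-1/58770))/55294) + 88773 = (292672 + (-65917 + 162047/58770)*(1/55294)) + 88773 = (292672 - 3873780043/58770*1/55294) + 88773 = (292672 - 3873780043/3249628380) + 88773 = 951071363451317/3249628380 + 88773 = 1239550623629057/3249628380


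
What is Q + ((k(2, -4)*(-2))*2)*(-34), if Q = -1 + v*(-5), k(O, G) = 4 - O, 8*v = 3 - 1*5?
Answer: 1089/4 ≈ 272.25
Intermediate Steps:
v = -¼ (v = (3 - 1*5)/8 = (3 - 5)/8 = (⅛)*(-2) = -¼ ≈ -0.25000)
Q = ¼ (Q = -1 - ¼*(-5) = -1 + 5/4 = ¼ ≈ 0.25000)
Q + ((k(2, -4)*(-2))*2)*(-34) = ¼ + (((4 - 1*2)*(-2))*2)*(-34) = ¼ + (((4 - 2)*(-2))*2)*(-34) = ¼ + ((2*(-2))*2)*(-34) = ¼ - 4*2*(-34) = ¼ - 8*(-34) = ¼ + 272 = 1089/4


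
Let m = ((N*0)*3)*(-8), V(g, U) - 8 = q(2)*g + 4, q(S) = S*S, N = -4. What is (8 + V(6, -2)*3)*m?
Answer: 0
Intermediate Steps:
q(S) = S²
V(g, U) = 12 + 4*g (V(g, U) = 8 + (2²*g + 4) = 8 + (4*g + 4) = 8 + (4 + 4*g) = 12 + 4*g)
m = 0 (m = (-4*0*3)*(-8) = (0*3)*(-8) = 0*(-8) = 0)
(8 + V(6, -2)*3)*m = (8 + (12 + 4*6)*3)*0 = (8 + (12 + 24)*3)*0 = (8 + 36*3)*0 = (8 + 108)*0 = 116*0 = 0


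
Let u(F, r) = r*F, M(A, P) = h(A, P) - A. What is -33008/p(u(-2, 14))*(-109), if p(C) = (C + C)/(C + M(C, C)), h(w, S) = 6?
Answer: -2698404/7 ≈ -3.8549e+5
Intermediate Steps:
M(A, P) = 6 - A
u(F, r) = F*r
p(C) = C/3 (p(C) = (C + C)/(C + (6 - C)) = (2*C)/6 = (2*C)*(1/6) = C/3)
-33008/p(u(-2, 14))*(-109) = -33008/((-2*14)/3)*(-109) = -33008/((1/3)*(-28))*(-109) = -33008/(-28/3)*(-109) = -33008*(-3/28)*(-109) = (24756/7)*(-109) = -2698404/7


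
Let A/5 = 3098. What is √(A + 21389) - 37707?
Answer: -37707 + √36879 ≈ -37515.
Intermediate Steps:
A = 15490 (A = 5*3098 = 15490)
√(A + 21389) - 37707 = √(15490 + 21389) - 37707 = √36879 - 37707 = -37707 + √36879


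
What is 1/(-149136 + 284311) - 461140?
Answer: -62334599499/135175 ≈ -4.6114e+5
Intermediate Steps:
1/(-149136 + 284311) - 461140 = 1/135175 - 461140 = -62334599499/135175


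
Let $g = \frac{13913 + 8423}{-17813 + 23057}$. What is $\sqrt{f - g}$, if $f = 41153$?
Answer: $\frac{\sqrt{70723204689}}{1311} \approx 202.85$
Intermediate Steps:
$g = \frac{5584}{1311}$ ($g = \frac{22336}{5244} = 22336 \cdot \frac{1}{5244} = \frac{5584}{1311} \approx 4.2593$)
$\sqrt{f - g} = \sqrt{41153 - \frac{5584}{1311}} = \sqrt{\frac{53945999}{1311}} = \frac{\sqrt{70723204689}}{1311}$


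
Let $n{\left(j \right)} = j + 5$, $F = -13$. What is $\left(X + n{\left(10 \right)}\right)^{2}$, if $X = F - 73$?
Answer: $5041$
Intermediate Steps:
$n{\left(j \right)} = 5 + j$
$X = -86$ ($X = -13 - 73 = -86$)
$\left(X + n{\left(10 \right)}\right)^{2} = \left(-86 + \left(5 + 10\right)\right)^{2} = \left(-86 + 15\right)^{2} = \left(-71\right)^{2} = 5041$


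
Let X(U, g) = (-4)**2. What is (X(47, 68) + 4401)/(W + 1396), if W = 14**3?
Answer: 4417/4140 ≈ 1.0669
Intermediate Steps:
X(U, g) = 16
W = 2744
(X(47, 68) + 4401)/(W + 1396) = (16 + 4401)/(2744 + 1396) = 4417/4140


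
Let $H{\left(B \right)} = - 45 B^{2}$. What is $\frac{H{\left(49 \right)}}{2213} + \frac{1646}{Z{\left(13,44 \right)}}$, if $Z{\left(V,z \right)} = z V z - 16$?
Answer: $- \frac{1356952621}{27830688} \approx -48.757$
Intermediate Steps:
$Z{\left(V,z \right)} = -16 + V z^{2}$ ($Z{\left(V,z \right)} = V z z - 16 = V z^{2} - 16 = -16 + V z^{2}$)
$\frac{H{\left(49 \right)}}{2213} + \frac{1646}{Z{\left(13,44 \right)}} = \frac{\left(-45\right) 49^{2}}{2213} + \frac{1646}{-16 + 13 \cdot 44^{2}} = \left(-45\right) 2401 \cdot \frac{1}{2213} + \frac{1646}{-16 + 13 \cdot 1936} = \left(-108045\right) \frac{1}{2213} + \frac{1646}{-16 + 25168} = - \frac{108045}{2213} + \frac{1646}{25152} = - \frac{108045}{2213} + 1646 \cdot \frac{1}{25152} = - \frac{108045}{2213} + \frac{823}{12576} = - \frac{1356952621}{27830688}$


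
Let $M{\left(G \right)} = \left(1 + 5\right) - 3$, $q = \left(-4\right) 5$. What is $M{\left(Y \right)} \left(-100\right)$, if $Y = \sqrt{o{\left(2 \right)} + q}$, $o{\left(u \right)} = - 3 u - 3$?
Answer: $-300$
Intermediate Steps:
$o{\left(u \right)} = -3 - 3 u$
$q = -20$
$Y = i \sqrt{29}$ ($Y = \sqrt{\left(-3 - 6\right) - 20} = \sqrt{-9 - 20} = \sqrt{-29} = i \sqrt{29} \approx 5.3852 i$)
$M{\left(G \right)} = 3$ ($M{\left(G \right)} = 6 - 3 = 3$)
$M{\left(Y \right)} \left(-100\right) = 3 \left(-100\right) = -300$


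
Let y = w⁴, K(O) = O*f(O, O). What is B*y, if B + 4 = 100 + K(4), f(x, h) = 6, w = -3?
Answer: 9720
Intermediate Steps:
K(O) = 6*O (K(O) = O*6 = 6*O)
B = 120 (B = -4 + (100 + 6*4) = -4 + (100 + 24) = -4 + 124 = 120)
y = 81 (y = (-3)⁴ = 81)
B*y = 120*81 = 9720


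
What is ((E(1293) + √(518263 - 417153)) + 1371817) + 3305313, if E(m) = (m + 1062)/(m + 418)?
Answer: 8002571785/1711 + √101110 ≈ 4.6774e+6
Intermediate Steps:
E(m) = (1062 + m)/(418 + m)
((E(1293) + √(518263 - 417153)) + 1371817) + 3305313 = (((1062 + 1293)/(418 + 1293) + √(518263 - 417153)) + 1371817) + 3305313 = ((2355/1711 + √101110) + 1371817) + 3305313 = (2347181242/1711 + √101110) + 3305313 = 8002571785/1711 + √101110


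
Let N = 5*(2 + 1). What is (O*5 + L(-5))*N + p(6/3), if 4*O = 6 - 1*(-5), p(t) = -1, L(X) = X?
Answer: 521/4 ≈ 130.25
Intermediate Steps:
N = 15 (N = 5*3 = 15)
O = 11/4 (O = (6 - 1*(-5))/4 = (6 + 5)/4 = (1/4)*11 = 11/4 ≈ 2.7500)
(O*5 + L(-5))*N + p(6/3) = ((11/4)*5 - 5)*15 - 1 = (55/4 - 5)*15 - 1 = (35/4)*15 - 1 = 525/4 - 1 = 521/4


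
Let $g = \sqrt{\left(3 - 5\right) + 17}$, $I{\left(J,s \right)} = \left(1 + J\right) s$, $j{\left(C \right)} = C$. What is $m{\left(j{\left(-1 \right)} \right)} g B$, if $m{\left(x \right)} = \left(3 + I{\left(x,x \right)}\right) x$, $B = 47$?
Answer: $- 141 \sqrt{15} \approx -546.09$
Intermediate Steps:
$I{\left(J,s \right)} = s \left(1 + J\right)$
$m{\left(x \right)} = x \left(3 + x \left(1 + x\right)\right)$ ($m{\left(x \right)} = \left(3 + x \left(1 + x\right)\right) x = x \left(3 + x \left(1 + x\right)\right)$)
$g = \sqrt{15}$ ($g = \sqrt{-2 + 17} = \sqrt{15} \approx 3.873$)
$m{\left(j{\left(-1 \right)} \right)} g B = - (3 - \left(1 - 1\right)) \sqrt{15} \cdot 47 = - (3 - 0) \sqrt{15} \cdot 47 = - (3 + 0) \sqrt{15} \cdot 47 = \left(-1\right) 3 \sqrt{15} \cdot 47 = - 3 \sqrt{15} \cdot 47 = - 141 \sqrt{15}$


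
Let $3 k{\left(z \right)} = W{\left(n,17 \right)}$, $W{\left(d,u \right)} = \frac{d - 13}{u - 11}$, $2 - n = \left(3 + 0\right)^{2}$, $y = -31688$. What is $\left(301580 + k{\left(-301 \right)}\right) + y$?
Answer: $\frac{2429018}{9} \approx 2.6989 \cdot 10^{5}$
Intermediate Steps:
$n = -7$ ($n = 2 - \left(3 + 0\right)^{2} = 2 - 3^{2} = 2 - 9 = -7$)
$W{\left(d,u \right)} = \frac{-13 + d}{-11 + u}$
$k{\left(z \right)} = - \frac{10}{9}$ ($k{\left(z \right)} = \frac{\frac{1}{-11 + 17} \left(-13 - 7\right)}{3} = \frac{\frac{1}{6} \left(-20\right)}{3} = \frac{1}{3} \left(- \frac{10}{3}\right) = - \frac{10}{9}$)
$\left(301580 + k{\left(-301 \right)}\right) + y = \left(301580 - \frac{10}{9}\right) - 31688 = \frac{2714210}{9} - 31688 = \frac{2429018}{9}$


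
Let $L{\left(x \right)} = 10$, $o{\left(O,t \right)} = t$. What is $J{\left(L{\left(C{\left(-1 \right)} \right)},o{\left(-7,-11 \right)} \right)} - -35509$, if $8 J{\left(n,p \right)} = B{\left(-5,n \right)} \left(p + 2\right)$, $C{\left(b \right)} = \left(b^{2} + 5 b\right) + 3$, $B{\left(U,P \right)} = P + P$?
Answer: $\frac{70973}{2} \approx 35487.0$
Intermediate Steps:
$B{\left(U,P \right)} = 2 P$
$C{\left(b \right)} = 3 + b^{2} + 5 b$
$J{\left(n,p \right)} = \frac{n \left(2 + p\right)}{4}$ ($J{\left(n,p \right)} = \frac{2 n \left(p + 2\right)}{8} = \frac{2 n \left(2 + p\right)}{8} = \frac{n \left(2 + p\right)}{4}$)
$J{\left(L{\left(C{\left(-1 \right)} \right)},o{\left(-7,-11 \right)} \right)} - -35509 = \frac{1}{4} \cdot 10 \left(2 - 11\right) - -35509 = \frac{1}{4} \cdot 10 \left(-9\right) + 35509 = - \frac{45}{2} + 35509 = \frac{70973}{2}$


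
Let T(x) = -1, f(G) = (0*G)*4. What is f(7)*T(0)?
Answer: 0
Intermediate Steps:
f(G) = 0 (f(G) = 0*4 = 0)
f(7)*T(0) = 0*(-1) = 0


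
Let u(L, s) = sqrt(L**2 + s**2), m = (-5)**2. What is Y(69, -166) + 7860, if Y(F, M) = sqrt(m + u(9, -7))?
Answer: 7860 + sqrt(25 + sqrt(130)) ≈ 7866.0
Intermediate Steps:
m = 25
Y(F, M) = sqrt(25 + sqrt(130)) (Y(F, M) = sqrt(25 + sqrt(9**2 + (-7)**2)) = sqrt(25 + sqrt(81 + 49)) = sqrt(25 + sqrt(130)))
Y(69, -166) + 7860 = sqrt(25 + sqrt(130)) + 7860 = 7860 + sqrt(25 + sqrt(130))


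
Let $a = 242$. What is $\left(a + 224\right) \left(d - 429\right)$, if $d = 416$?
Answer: $-6058$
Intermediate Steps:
$\left(a + 224\right) \left(d - 429\right) = \left(242 + 224\right) \left(416 - 429\right) = 466 \left(-13\right) = -6058$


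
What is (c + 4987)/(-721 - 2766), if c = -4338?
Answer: -59/317 ≈ -0.18612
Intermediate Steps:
(c + 4987)/(-721 - 2766) = (-4338 + 4987)/(-721 - 2766) = 649/(-3487) = 649*(-1/3487) = -59/317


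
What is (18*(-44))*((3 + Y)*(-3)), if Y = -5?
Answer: -4752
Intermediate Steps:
(18*(-44))*((3 + Y)*(-3)) = (18*(-44))*((3 - 5)*(-3)) = -(-1584)*(-3) = -792*6 = -4752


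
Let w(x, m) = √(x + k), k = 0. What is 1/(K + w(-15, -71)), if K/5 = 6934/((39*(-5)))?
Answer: -270426/48103171 - 1521*I*√15/48103171 ≈ -0.0056218 - 0.00012246*I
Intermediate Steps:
w(x, m) = √x (w(x, m) = √(x + 0) = √x)
K = -6934/39 (K = 5*(6934/((39*(-5)))) = 5*(6934/(-195)) = 5*(6934*(-1/195)) = 5*(-6934/195) = -6934/39 ≈ -177.79)
1/(K + w(-15, -71)) = 1/(-6934/39 + √(-15)) = 1/(-6934/39 + I*√15)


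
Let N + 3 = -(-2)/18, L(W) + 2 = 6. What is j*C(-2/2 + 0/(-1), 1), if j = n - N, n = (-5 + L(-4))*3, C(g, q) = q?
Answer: -⅑ ≈ -0.11111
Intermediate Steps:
L(W) = 4 (L(W) = -2 + 6 = 4)
N = -26/9 (N = -3 - (-2)/18 = -3 - 1*(-⅑) = -3 + ⅑ = -26/9 ≈ -2.8889)
n = -3 (n = (-5 + 4)*3 = -1*3 = -3)
j = -⅑ (j = -3 - 1*(-26/9) = -3 + 26/9 = -⅑ ≈ -0.11111)
j*C(-2/2 + 0/(-1), 1) = -⅑*1 = -⅑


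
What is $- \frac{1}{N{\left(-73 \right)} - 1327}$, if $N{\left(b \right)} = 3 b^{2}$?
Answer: $- \frac{1}{14660} \approx -6.8213 \cdot 10^{-5}$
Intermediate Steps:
$- \frac{1}{N{\left(-73 \right)} - 1327} = - \frac{1}{3 \left(-73\right)^{2} - 1327} = - \frac{1}{3 \cdot 5329 - 1327} = - \frac{1}{15987 - 1327} = - \frac{1}{14660}$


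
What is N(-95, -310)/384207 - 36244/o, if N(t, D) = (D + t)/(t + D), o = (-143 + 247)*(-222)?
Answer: 29754747/18954212 ≈ 1.5698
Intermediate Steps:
o = -23088 (o = 104*(-222) = -23088)
N(t, D) = 1 (N(t, D) = (D + t)/(D + t) = 1)
N(-95, -310)/384207 - 36244/o = 1/384207 - 36244/(-23088) = 1*(1/384207) - 36244*(-1/23088) = 1/384207 + 697/444 = 29754747/18954212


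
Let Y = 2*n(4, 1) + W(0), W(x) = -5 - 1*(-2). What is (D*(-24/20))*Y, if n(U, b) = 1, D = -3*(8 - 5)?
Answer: -54/5 ≈ -10.800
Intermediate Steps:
D = -9 (D = -3*3 = -9)
W(x) = -3 (W(x) = -5 + 2 = -3)
Y = -1 (Y = 2*1 - 3 = 2 - 3 = -1)
(D*(-24/20))*Y = -(-216)/20*(-1) = -9*(-6/5)*(-1) = (54/5)*(-1) = -54/5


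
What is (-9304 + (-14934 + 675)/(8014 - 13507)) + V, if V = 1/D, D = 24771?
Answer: -421871703710/45355701 ≈ -9301.4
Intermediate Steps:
V = 1/24771 ≈ 4.0370e-5
(-9304 + (-14934 + 675)/(8014 - 13507)) + V = (-9304 + (-14934 + 675)/(8014 - 13507)) + 1/24771 = (-9304 - 14259/(-5493)) + 1/24771 = (-9304 - 14259*(-1/5493)) + 1/24771 = (-9304 + 4753/1831) + 1/24771 = -17030871/1831 + 1/24771 = -421871703710/45355701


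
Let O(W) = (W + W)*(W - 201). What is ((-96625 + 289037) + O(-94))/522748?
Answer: 61968/130687 ≈ 0.47417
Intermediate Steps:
O(W) = 2*W*(-201 + W) (O(W) = (2*W)*(-201 + W) = 2*W*(-201 + W))
((-96625 + 289037) + O(-94))/522748 = ((-96625 + 289037) + 2*(-94)*(-201 - 94))/522748 = (192412 + 2*(-94)*(-295))*(1/522748) = (192412 + 55460)*(1/522748) = 247872*(1/522748) = 61968/130687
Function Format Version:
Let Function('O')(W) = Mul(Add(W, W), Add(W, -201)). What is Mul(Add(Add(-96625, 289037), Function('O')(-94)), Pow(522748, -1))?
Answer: Rational(61968, 130687) ≈ 0.47417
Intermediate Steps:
Function('O')(W) = Mul(2, W, Add(-201, W)) (Function('O')(W) = Mul(Mul(2, W), Add(-201, W)) = Mul(2, W, Add(-201, W)))
Mul(Add(Add(-96625, 289037), Function('O')(-94)), Pow(522748, -1)) = Mul(Add(Add(-96625, 289037), Mul(2, -94, Add(-201, -94))), Pow(522748, -1)) = Mul(Add(192412, Mul(2, -94, -295)), Rational(1, 522748)) = Mul(Add(192412, 55460), Rational(1, 522748)) = Mul(247872, Rational(1, 522748)) = Rational(61968, 130687)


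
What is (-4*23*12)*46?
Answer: -50784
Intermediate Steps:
(-4*23*12)*46 = -92*12*46 = -1104*46 = -50784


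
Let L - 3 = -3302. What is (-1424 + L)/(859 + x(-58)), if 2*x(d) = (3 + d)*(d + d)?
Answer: -4723/4049 ≈ -1.1665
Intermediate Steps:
L = -3299 (L = 3 - 3302 = -3299)
x(d) = d*(3 + d) (x(d) = ((3 + d)*(d + d))/2 = ((3 + d)*(2*d))/2 = (2*d*(3 + d))/2 = d*(3 + d))
(-1424 + L)/(859 + x(-58)) = (-1424 - 3299)/(859 - 58*(3 - 58)) = -4723/(859 - 58*(-55)) = -4723/(859 + 3190) = -4723/4049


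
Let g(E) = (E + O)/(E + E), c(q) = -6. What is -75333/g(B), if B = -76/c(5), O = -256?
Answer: 2862654/365 ≈ 7842.9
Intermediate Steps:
B = 38/3 (B = -76/(-6) = -76*(-⅙) = 38/3 ≈ 12.667)
g(E) = (-256 + E)/(2*E) (g(E) = (E - 256)/(E + E) = (-256 + E)/((2*E)) = (-256 + E)*(1/(2*E)) = (-256 + E)/(2*E))
-75333/g(B) = -75333*76/(3*(-256 + 38/3)) = -75333/((½)*(3/38)*(-730/3)) = -75333/(-365/38) = -75333*(-38/365) = 2862654/365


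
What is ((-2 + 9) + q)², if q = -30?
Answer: 529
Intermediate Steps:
((-2 + 9) + q)² = ((-2 + 9) - 30)² = (7 - 30)² = (-23)² = 529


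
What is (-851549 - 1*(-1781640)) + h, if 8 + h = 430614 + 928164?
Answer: 2288861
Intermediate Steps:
h = 1358770 (h = -8 + (430614 + 928164) = -8 + 1358778 = 1358770)
(-851549 - 1*(-1781640)) + h = (-851549 - 1*(-1781640)) + 1358770 = (-851549 + 1781640) + 1358770 = 930091 + 1358770 = 2288861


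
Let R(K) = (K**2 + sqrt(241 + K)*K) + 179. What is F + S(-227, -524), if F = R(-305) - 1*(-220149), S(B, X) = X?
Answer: 312829 - 2440*I ≈ 3.1283e+5 - 2440.0*I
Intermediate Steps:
R(K) = 179 + K**2 + K*sqrt(241 + K) (R(K) = (K**2 + K*sqrt(241 + K)) + 179 = 179 + K**2 + K*sqrt(241 + K))
F = 313353 - 2440*I (F = (179 + (-305)**2 - 305*sqrt(241 - 305)) - 1*(-220149) = (179 + 93025 - 2440*I) + 220149 = (93204 - 2440*I) + 220149 = 313353 - 2440*I ≈ 3.1335e+5 - 2440.0*I)
F + S(-227, -524) = (313353 - 2440*I) - 524 = 312829 - 2440*I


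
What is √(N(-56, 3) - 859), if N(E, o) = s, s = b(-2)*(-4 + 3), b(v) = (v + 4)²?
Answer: I*√863 ≈ 29.377*I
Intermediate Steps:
b(v) = (4 + v)²
s = -4 (s = (4 - 2)²*(-4 + 3) = 2²*(-1) = 4*(-1) = -4)
N(E, o) = -4
√(N(-56, 3) - 859) = √(-4 - 859) = √(-863) = I*√863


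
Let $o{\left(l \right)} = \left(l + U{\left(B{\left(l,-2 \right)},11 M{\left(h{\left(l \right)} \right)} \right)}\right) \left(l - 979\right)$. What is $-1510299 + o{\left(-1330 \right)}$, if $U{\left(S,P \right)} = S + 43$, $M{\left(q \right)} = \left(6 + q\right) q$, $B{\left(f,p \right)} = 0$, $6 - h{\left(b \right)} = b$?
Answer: $1461384$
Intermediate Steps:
$h{\left(b \right)} = 6 - b$
$M{\left(q \right)} = q \left(6 + q\right)$
$U{\left(S,P \right)} = 43 + S$
$o{\left(l \right)} = \left(-979 + l\right) \left(43 + l\right)$ ($o{\left(l \right)} = \left(l + \left(43 + 0\right)\right) \left(l - 979\right) = \left(l + 43\right) \left(-979 + l\right) = \left(43 + l\right) \left(-979 + l\right) = \left(-979 + l\right) \left(43 + l\right)$)
$-1510299 + o{\left(-1330 \right)} = -1510299 - \left(-1202783 - 1768900\right) = -1510299 + \left(-42097 + 1768900 + 1244880\right) = -1510299 + 2971683 = 1461384$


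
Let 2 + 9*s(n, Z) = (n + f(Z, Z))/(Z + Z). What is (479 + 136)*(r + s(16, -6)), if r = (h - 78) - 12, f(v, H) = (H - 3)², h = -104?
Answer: -4319965/36 ≈ -1.2000e+5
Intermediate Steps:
f(v, H) = (-3 + H)²
s(n, Z) = -2/9 + (n + (-3 + Z)²)/(18*Z) (s(n, Z) = -2/9 + ((n + (-3 + Z)²)/(Z + Z))/9 = -2/9 + ((n + (-3 + Z)²)/((2*Z)))/9 = -2/9 + ((n + (-3 + Z)²)*(1/(2*Z)))/9 = -2/9 + ((n + (-3 + Z)²)/(2*Z))/9 = -2/9 + (n + (-3 + Z)²)/(18*Z))
r = -194 (r = (-104 - 78) - 12 = -182 - 12 = -194)
(479 + 136)*(r + s(16, -6)) = (479 + 136)*(-194 + (1/18)*(16 + (-3 - 6)² - 4*(-6))/(-6)) = 615*(-194 + (1/18)*(-⅙)*(16 + (-9)² + 24)) = 615*(-194 + (1/18)*(-⅙)*(16 + 81 + 24)) = 615*(-194 + (1/18)*(-⅙)*121) = 615*(-194 - 121/108) = 615*(-21073/108) = -4319965/36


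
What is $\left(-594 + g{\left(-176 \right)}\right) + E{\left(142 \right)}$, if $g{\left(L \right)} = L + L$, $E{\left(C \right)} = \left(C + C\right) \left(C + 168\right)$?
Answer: $87094$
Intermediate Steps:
$E{\left(C \right)} = 2 C \left(168 + C\right)$
$g{\left(L \right)} = 2 L$
$\left(-594 + g{\left(-176 \right)}\right) + E{\left(142 \right)} = \left(-594 + 2 \left(-176\right)\right) + 2 \cdot 142 \left(168 + 142\right) = \left(-594 - 352\right) + 2 \cdot 142 \cdot 310 = -946 + 88040 = 87094$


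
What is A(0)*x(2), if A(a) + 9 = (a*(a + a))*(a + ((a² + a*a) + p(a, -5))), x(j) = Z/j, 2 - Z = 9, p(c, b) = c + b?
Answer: 63/2 ≈ 31.500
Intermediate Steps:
p(c, b) = b + c
Z = -7 (Z = 2 - 1*9 = 2 - 9 = -7)
x(j) = -7/j
A(a) = -9 + 2*a²*(-5 + 2*a + 2*a²) (A(a) = -9 + (a*(a + a))*(a + ((a² + a*a) + (-5 + a))) = -9 + (a*(2*a))*(a + ((a² + a²) + (-5 + a))) = -9 + (2*a²)*(a + (2*a² + (-5 + a))) = -9 + (2*a²)*(a + (-5 + a + 2*a²)) = -9 + (2*a²)*(-5 + 2*a + 2*a²) = -9 + 2*a²*(-5 + 2*a + 2*a²))
A(0)*x(2) = (-9 - 10*0² + 4*0³ + 4*0⁴)*(-7/2) = (-9 - 10*0 + 4*0 + 4*0)*(-7*½) = (-9 + 0 + 0 + 0)*(-7/2) = -9*(-7/2) = 63/2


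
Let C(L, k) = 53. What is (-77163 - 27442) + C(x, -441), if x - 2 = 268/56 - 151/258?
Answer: -104552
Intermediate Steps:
x = 5599/903 (x = 2 + (268/56 - 151/258) = 2 + (268*(1/56) - 151*1/258) = 2 + (67/14 - 151/258) = 2 + 3793/903 = 5599/903 ≈ 6.2004)
(-77163 - 27442) + C(x, -441) = (-77163 - 27442) + 53 = -104605 + 53 = -104552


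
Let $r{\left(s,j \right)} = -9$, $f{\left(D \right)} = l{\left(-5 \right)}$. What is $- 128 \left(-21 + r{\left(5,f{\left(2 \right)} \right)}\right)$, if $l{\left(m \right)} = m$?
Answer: $3840$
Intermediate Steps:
$f{\left(D \right)} = -5$
$- 128 \left(-21 + r{\left(5,f{\left(2 \right)} \right)}\right) = - 128 \left(-21 - 9\right) = \left(-128\right) \left(-30\right) = 3840$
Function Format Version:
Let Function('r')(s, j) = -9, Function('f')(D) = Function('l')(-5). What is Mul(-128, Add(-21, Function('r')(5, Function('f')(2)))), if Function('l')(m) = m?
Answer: 3840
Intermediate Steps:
Function('f')(D) = -5
Mul(-128, Add(-21, Function('r')(5, Function('f')(2)))) = Mul(-128, Add(-21, -9)) = Mul(-128, -30) = 3840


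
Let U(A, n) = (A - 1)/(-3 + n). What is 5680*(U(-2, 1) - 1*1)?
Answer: 2840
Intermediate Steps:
U(A, n) = (-1 + A)/(-3 + n)
5680*(U(-2, 1) - 1*1) = 5680*((-1 - 2)/(-3 + 1) - 1*1) = 5680*(-3/(-2) - 1) = 5680*(-½*(-3) - 1) = 5680*(3/2 - 1) = 5680*(½) = 2840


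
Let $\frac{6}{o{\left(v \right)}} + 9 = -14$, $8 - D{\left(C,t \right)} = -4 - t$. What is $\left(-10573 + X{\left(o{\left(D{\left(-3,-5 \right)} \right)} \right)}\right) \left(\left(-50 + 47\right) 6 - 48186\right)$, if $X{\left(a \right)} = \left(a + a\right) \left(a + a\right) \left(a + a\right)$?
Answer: $\frac{6201127369476}{12167} \approx 5.0967 \cdot 10^{8}$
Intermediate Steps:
$D{\left(C,t \right)} = 12 + t$ ($D{\left(C,t \right)} = 8 - \left(-4 - t\right) = 8 + \left(4 + t\right) = 12 + t$)
$o{\left(v \right)} = - \frac{6}{23}$ ($o{\left(v \right)} = \frac{6}{-9 - 14} = \frac{6}{-23} = 6 \left(- \frac{1}{23}\right) = - \frac{6}{23}$)
$X{\left(a \right)} = 8 a^{3}$ ($X{\left(a \right)} = 2 a 2 a 2 a = 4 a^{2} \cdot 2 a = 8 a^{3}$)
$\left(-10573 + X{\left(o{\left(D{\left(-3,-5 \right)} \right)} \right)}\right) \left(\left(-50 + 47\right) 6 - 48186\right) = \left(-10573 + 8 \left(- \frac{6}{23}\right)^{3}\right) \left(\left(-50 + 47\right) 6 - 48186\right) = \left(-10573 + 8 \left(- \frac{216}{12167}\right)\right) \left(\left(-3\right) 6 - 48186\right) = \left(-10573 - \frac{1728}{12167}\right) \left(-18 - 48186\right) = \left(- \frac{128643419}{12167}\right) \left(-48204\right) = \frac{6201127369476}{12167}$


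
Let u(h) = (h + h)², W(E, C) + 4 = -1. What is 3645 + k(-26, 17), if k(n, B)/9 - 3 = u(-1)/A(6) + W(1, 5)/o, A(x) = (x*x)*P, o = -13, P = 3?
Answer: 143356/39 ≈ 3675.8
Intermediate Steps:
W(E, C) = -5 (W(E, C) = -4 - 1 = -5)
u(h) = 4*h² (u(h) = (2*h)² = 4*h²)
A(x) = 3*x² (A(x) = (x*x)*3 = x²*3 = 3*x²)
k(n, B) = 1201/39 (k(n, B) = 27 + 9*((4*(-1)²)/((3*6²)) - 5/(-13)) = 27 + 9*((4*1)/((3*36)) - 5*(-1/13)) = 27 + 9*(4/108 + 5/13) = 27 + 9*(4*(1/108) + 5/13) = 27 + 9*(1/27 + 5/13) = 27 + 9*(148/351) = 27 + 148/39 = 1201/39)
3645 + k(-26, 17) = 3645 + 1201/39 = 143356/39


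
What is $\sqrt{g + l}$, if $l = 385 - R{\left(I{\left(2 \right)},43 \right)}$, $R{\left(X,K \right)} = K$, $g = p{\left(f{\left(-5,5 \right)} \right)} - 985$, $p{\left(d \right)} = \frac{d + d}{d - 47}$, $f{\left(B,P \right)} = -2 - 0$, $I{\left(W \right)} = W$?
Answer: $\frac{i \sqrt{31503}}{7} \approx 25.356 i$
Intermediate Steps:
$f{\left(B,P \right)} = -2$ ($f{\left(B,P \right)} = -2 + 0 = -2$)
$p{\left(d \right)} = \frac{2 d}{-47 + d}$
$g = - \frac{48261}{49}$ ($g = 2 \left(-2\right) \frac{1}{-47 - 2} - 985 = 2 \left(-2\right) \frac{1}{-49} - 985 = 2 \left(-2\right) \left(- \frac{1}{49}\right) - 985 = \frac{4}{49} - 985 = - \frac{48261}{49} \approx -984.92$)
$l = 342$ ($l = 385 - 43 = 342$)
$\sqrt{g + l} = \sqrt{- \frac{48261}{49} + 342} = \sqrt{- \frac{31503}{49}} = \frac{i \sqrt{31503}}{7}$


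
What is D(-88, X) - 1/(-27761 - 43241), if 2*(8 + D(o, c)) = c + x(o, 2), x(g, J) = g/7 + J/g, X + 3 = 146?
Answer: 1250949045/21868616 ≈ 57.203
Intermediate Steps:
X = 143 (X = -3 + 146 = 143)
x(g, J) = g/7 + J/g (x(g, J) = g*(⅐) + J/g = g/7 + J/g)
D(o, c) = -8 + 1/o + c/2 + o/14 (D(o, c) = -8 + (c + (o/7 + 2/o))/2 = -8 + (c + (2/o + o/7))/2 = -8 + (c + 2/o + o/7)/2 = -8 + (1/o + c/2 + o/14) = -8 + 1/o + c/2 + o/14)
D(-88, X) - 1/(-27761 - 43241) = (-8 + 1/(-88) + (½)*143 + (1/14)*(-88)) - 1/(-27761 - 43241) = (-8 - 1/88 + 143/2 - 44/7) - 1/(-71002) = 35237/616 - 1*(-1/71002) = 35237/616 + 1/71002 = 1250949045/21868616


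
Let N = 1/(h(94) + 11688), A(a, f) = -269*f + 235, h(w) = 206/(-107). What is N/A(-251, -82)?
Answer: 107/27875390130 ≈ 3.8385e-9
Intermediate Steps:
h(w) = -206/107 (h(w) = 206*(-1/107) = -206/107)
A(a, f) = 235 - 269*f
N = 107/1250410 (N = 1/(-206/107 + 11688) = 1/(1250410/107) = 107/1250410 ≈ 8.5572e-5)
N/A(-251, -82) = 107/(1250410*(235 - 269*(-82))) = 107/(1250410*(235 + 22058)) = (107/1250410)/22293 = (107/1250410)*(1/22293) = 107/27875390130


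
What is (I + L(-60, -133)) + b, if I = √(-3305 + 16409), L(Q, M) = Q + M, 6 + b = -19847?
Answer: -20046 + 12*√91 ≈ -19932.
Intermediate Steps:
b = -19853 (b = -6 - 19847 = -19853)
L(Q, M) = M + Q
I = 12*√91 (I = √13104 = 12*√91 ≈ 114.47)
(I + L(-60, -133)) + b = (12*√91 + (-133 - 60)) - 19853 = (12*√91 - 193) - 19853 = (-193 + 12*√91) - 19853 = -20046 + 12*√91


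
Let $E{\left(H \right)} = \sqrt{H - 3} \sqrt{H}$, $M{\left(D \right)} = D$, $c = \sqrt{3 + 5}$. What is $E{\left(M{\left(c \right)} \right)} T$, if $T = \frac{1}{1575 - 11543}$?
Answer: $- \frac{i 2^{\frac{3}{4}} \sqrt{3 - 2 \sqrt{2}}}{9968} \approx - 6.9886 \cdot 10^{-5} i$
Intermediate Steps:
$c = 2 \sqrt{2}$ ($c = \sqrt{8} = 2 \sqrt{2} \approx 2.8284$)
$E{\left(H \right)} = \sqrt{H} \sqrt{-3 + H}$ ($E{\left(H \right)} = \sqrt{-3 + H} \sqrt{H} = \sqrt{H} \sqrt{-3 + H}$)
$T = - \frac{1}{9968}$ ($T = \frac{1}{-9968} = - \frac{1}{9968} \approx -0.00010032$)
$E{\left(M{\left(c \right)} \right)} T = \sqrt{2 \sqrt{2}} \sqrt{-3 + 2 \sqrt{2}} \left(- \frac{1}{9968}\right) = 2^{\frac{3}{4}} \sqrt{-3 + 2 \sqrt{2}} \left(- \frac{1}{9968}\right) = - \frac{2^{\frac{3}{4}} \sqrt{-3 + 2 \sqrt{2}}}{9968}$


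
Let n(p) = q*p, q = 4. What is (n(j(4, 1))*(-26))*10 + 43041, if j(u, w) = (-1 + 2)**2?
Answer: 42001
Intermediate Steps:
j(u, w) = 1 (j(u, w) = 1**2 = 1)
n(p) = 4*p
(n(j(4, 1))*(-26))*10 + 43041 = ((4*1)*(-26))*10 + 43041 = (4*(-26))*10 + 43041 = -104*10 + 43041 = -1040 + 43041 = 42001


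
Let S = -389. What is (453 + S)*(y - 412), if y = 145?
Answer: -17088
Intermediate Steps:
(453 + S)*(y - 412) = (453 - 389)*(145 - 412) = 64*(-267) = -17088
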